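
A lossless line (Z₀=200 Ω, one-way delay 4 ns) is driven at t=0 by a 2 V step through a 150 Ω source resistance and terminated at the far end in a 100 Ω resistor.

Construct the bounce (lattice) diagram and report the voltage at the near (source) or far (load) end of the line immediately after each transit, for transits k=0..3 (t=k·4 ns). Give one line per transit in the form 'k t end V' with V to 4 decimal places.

Γ_L=-0.333333, Γ_S=-0.142857; launch V₁=2·200/350=1.142857
k=0 src: V=1.1429
k=1 load: inc=1.142857, refl=1.142857·-0.333333=-0.3810; V=0.000000+1.142857+-0.380952=0.7619
k=2 src: inc=-0.380952, refl=-0.380952·-0.142857=0.0544; V=1.142857+-0.380952+0.054422=0.8163
k=3 load: inc=0.054422, refl=0.054422·-0.333333=-0.0181; V=0.761905+0.054422+-0.018141=0.7982

0 0 source 1.1429
1 4 load 0.7619
2 8 source 0.8163
3 12 load 0.7982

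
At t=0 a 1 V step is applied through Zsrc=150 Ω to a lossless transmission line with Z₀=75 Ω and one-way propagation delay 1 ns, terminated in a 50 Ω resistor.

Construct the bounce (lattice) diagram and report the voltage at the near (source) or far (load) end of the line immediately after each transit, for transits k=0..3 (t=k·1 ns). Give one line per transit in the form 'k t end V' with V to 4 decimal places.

0 0 source 0.3333
1 1 load 0.2667
2 2 source 0.2444
3 3 load 0.2489

Γ_L=-0.200000, Γ_S=0.333333; launch V₁=1·75/225=0.333333
k=0 src: V=0.3333
k=1 load: inc=0.333333, refl=0.333333·-0.200000=-0.0667; V=0.000000+0.333333+-0.066667=0.2667
k=2 src: inc=-0.066667, refl=-0.066667·0.333333=-0.0222; V=0.333333+-0.066667+-0.022222=0.2444
k=3 load: inc=-0.022222, refl=-0.022222·-0.200000=0.0044; V=0.266667+-0.022222+0.004444=0.2489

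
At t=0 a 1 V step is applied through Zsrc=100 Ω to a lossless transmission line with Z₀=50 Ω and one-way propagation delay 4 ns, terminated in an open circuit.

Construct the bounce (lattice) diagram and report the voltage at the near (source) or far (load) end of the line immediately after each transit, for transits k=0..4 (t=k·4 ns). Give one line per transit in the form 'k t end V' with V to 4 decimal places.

0 0 source 0.3333
1 4 load 0.6667
2 8 source 0.7778
3 12 load 0.8889
4 16 source 0.9259

Γ_L=1.000000, Γ_S=0.333333; launch V₁=1·50/150=0.333333
k=0 src: V=0.3333
k=1 load: inc=0.333333, refl=0.333333·1.000000=0.3333; V=0.000000+0.333333+0.333333=0.6667
k=2 src: inc=0.333333, refl=0.333333·0.333333=0.1111; V=0.333333+0.333333+0.111111=0.7778
k=3 load: inc=0.111111, refl=0.111111·1.000000=0.1111; V=0.666667+0.111111+0.111111=0.8889
k=4 src: inc=0.111111, refl=0.111111·0.333333=0.0370; V=0.777778+0.111111+0.037037=0.9259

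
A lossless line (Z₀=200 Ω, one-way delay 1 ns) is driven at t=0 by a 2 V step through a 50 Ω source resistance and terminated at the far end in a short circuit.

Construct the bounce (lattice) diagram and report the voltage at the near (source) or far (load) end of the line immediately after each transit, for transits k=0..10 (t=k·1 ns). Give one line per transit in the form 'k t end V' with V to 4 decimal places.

0 0 source 1.6000
1 1 load 0.0000
2 2 source 0.9600
3 3 load 0.0000
4 4 source 0.5760
5 5 load 0.0000
6 6 source 0.3456
7 7 load 0.0000
8 8 source 0.2074
9 9 load 0.0000
10 10 source 0.1244

Γ_L=-1.000000, Γ_S=-0.600000; launch V₁=2·200/250=1.600000
k=0 src: V=1.6000
k=1 load: inc=1.600000, refl=1.600000·-1.000000=-1.6000; V=0.000000+1.600000+-1.600000=0.0000
k=2 src: inc=-1.600000, refl=-1.600000·-0.600000=0.9600; V=1.600000+-1.600000+0.960000=0.9600
k=3 load: inc=0.960000, refl=0.960000·-1.000000=-0.9600; V=0.000000+0.960000+-0.960000=0.0000
k=4 src: inc=-0.960000, refl=-0.960000·-0.600000=0.5760; V=0.960000+-0.960000+0.576000=0.5760
k=5 load: inc=0.576000, refl=0.576000·-1.000000=-0.5760; V=0.000000+0.576000+-0.576000=0.0000
k=6 src: inc=-0.576000, refl=-0.576000·-0.600000=0.3456; V=0.576000+-0.576000+0.345600=0.3456
k=7 load: inc=0.345600, refl=0.345600·-1.000000=-0.3456; V=0.000000+0.345600+-0.345600=0.0000
k=8 src: inc=-0.345600, refl=-0.345600·-0.600000=0.2074; V=0.345600+-0.345600+0.207360=0.2074
k=9 load: inc=0.207360, refl=0.207360·-1.000000=-0.2074; V=0.000000+0.207360+-0.207360=0.0000
k=10 src: inc=-0.207360, refl=-0.207360·-0.600000=0.1244; V=0.207360+-0.207360+0.124416=0.1244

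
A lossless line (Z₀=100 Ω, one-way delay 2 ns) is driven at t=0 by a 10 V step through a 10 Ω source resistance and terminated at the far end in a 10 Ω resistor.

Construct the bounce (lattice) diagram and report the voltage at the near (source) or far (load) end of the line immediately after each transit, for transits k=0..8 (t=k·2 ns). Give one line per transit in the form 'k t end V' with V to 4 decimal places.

Γ_L=-0.818182, Γ_S=-0.818182; launch V₁=10·100/110=9.090909
k=0 src: V=9.0909
k=1 load: inc=9.090909, refl=9.090909·-0.818182=-7.4380; V=0.000000+9.090909+-7.438017=1.6529
k=2 src: inc=-7.438017, refl=-7.438017·-0.818182=6.0856; V=9.090909+-7.438017+6.085650=7.7385
k=3 load: inc=6.085650, refl=6.085650·-0.818182=-4.9792; V=1.652893+6.085650+-4.979168=2.7594
k=4 src: inc=-4.979168, refl=-4.979168·-0.818182=4.0739; V=7.738542+-4.979168+4.073865=6.8332
k=5 load: inc=4.073865, refl=4.073865·-0.818182=-3.3332; V=2.759374+4.073865+-3.333162=3.5001
k=6 src: inc=-3.333162, refl=-3.333162·-0.818182=2.7271; V=6.833239+-3.333162+2.727133=6.2272
k=7 load: inc=2.727133, refl=2.727133·-0.818182=-2.2313; V=3.500077+2.727133+-2.231290=3.9959
k=8 src: inc=-2.231290, refl=-2.231290·-0.818182=1.8256; V=6.227210+-2.231290+1.825601=5.8215

0 0 source 9.0909
1 2 load 1.6529
2 4 source 7.7385
3 6 load 2.7594
4 8 source 6.8332
5 10 load 3.5001
6 12 source 6.2272
7 14 load 3.9959
8 16 source 5.8215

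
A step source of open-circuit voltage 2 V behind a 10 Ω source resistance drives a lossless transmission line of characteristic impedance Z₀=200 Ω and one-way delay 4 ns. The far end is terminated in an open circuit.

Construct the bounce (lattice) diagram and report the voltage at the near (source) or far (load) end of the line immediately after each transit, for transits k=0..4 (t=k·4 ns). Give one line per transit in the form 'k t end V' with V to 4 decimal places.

Γ_L=1.000000, Γ_S=-0.904762; launch V₁=2·200/210=1.904762
k=0 src: V=1.9048
k=1 load: inc=1.904762, refl=1.904762·1.000000=1.9048; V=0.000000+1.904762+1.904762=3.8095
k=2 src: inc=1.904762, refl=1.904762·-0.904762=-1.7234; V=1.904762+1.904762+-1.723356=2.0862
k=3 load: inc=-1.723356, refl=-1.723356·1.000000=-1.7234; V=3.809524+-1.723356+-1.723356=0.3628
k=4 src: inc=-1.723356, refl=-1.723356·-0.904762=1.5592; V=2.086168+-1.723356+1.559227=1.9220

0 0 source 1.9048
1 4 load 3.8095
2 8 source 2.0862
3 12 load 0.3628
4 16 source 1.9220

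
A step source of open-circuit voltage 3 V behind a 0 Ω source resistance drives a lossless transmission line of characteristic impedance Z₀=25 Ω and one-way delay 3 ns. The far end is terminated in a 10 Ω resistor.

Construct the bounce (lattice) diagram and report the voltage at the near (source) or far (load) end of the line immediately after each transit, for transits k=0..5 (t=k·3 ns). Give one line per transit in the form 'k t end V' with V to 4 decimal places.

0 0 source 3.0000
1 3 load 1.7143
2 6 source 3.0000
3 9 load 2.4490
4 12 source 3.0000
5 15 load 2.7638

Γ_L=-0.428571, Γ_S=-1.000000; launch V₁=3·25/25=3.000000
k=0 src: V=3.0000
k=1 load: inc=3.000000, refl=3.000000·-0.428571=-1.2857; V=0.000000+3.000000+-1.285714=1.7143
k=2 src: inc=-1.285714, refl=-1.285714·-1.000000=1.2857; V=3.000000+-1.285714+1.285714=3.0000
k=3 load: inc=1.285714, refl=1.285714·-0.428571=-0.5510; V=1.714286+1.285714+-0.551020=2.4490
k=4 src: inc=-0.551020, refl=-0.551020·-1.000000=0.5510; V=3.000000+-0.551020+0.551020=3.0000
k=5 load: inc=0.551020, refl=0.551020·-0.428571=-0.2362; V=2.448980+0.551020+-0.236152=2.7638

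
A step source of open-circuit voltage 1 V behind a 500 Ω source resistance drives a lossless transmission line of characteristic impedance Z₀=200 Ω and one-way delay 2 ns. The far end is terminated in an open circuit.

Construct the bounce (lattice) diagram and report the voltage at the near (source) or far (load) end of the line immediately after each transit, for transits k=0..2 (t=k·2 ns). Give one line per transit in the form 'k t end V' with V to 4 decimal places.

0 0 source 0.2857
1 2 load 0.5714
2 4 source 0.6939

Γ_L=1.000000, Γ_S=0.428571; launch V₁=1·200/700=0.285714
k=0 src: V=0.2857
k=1 load: inc=0.285714, refl=0.285714·1.000000=0.2857; V=0.000000+0.285714+0.285714=0.5714
k=2 src: inc=0.285714, refl=0.285714·0.428571=0.1224; V=0.285714+0.285714+0.122449=0.6939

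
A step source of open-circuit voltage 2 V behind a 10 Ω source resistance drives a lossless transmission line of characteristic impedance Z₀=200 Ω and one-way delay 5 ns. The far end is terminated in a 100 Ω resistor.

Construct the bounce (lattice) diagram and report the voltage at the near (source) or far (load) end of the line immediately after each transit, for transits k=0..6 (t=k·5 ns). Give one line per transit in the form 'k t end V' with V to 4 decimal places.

Γ_L=-0.333333, Γ_S=-0.904762; launch V₁=2·200/210=1.904762
k=0 src: V=1.9048
k=1 load: inc=1.904762, refl=1.904762·-0.333333=-0.6349; V=0.000000+1.904762+-0.634921=1.2698
k=2 src: inc=-0.634921, refl=-0.634921·-0.904762=0.5745; V=1.904762+-0.634921+0.574452=1.8443
k=3 load: inc=0.574452, refl=0.574452·-0.333333=-0.1915; V=1.269841+0.574452+-0.191484=1.6528
k=4 src: inc=-0.191484, refl=-0.191484·-0.904762=0.1732; V=1.844293+-0.191484+0.173247=1.8261
k=5 load: inc=0.173247, refl=0.173247·-0.333333=-0.0577; V=1.652809+0.173247+-0.057749=1.7683
k=6 src: inc=-0.057749, refl=-0.057749·-0.904762=0.0522; V=1.826057+-0.057749+0.052249=1.8206

0 0 source 1.9048
1 5 load 1.2698
2 10 source 1.8443
3 15 load 1.6528
4 20 source 1.8261
5 25 load 1.7683
6 30 source 1.8206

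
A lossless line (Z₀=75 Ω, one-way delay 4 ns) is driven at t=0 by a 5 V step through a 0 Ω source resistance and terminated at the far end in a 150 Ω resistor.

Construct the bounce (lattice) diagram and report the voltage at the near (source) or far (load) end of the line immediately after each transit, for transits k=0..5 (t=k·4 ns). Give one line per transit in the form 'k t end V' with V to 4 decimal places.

Γ_L=0.333333, Γ_S=-1.000000; launch V₁=5·75/75=5.000000
k=0 src: V=5.0000
k=1 load: inc=5.000000, refl=5.000000·0.333333=1.6667; V=0.000000+5.000000+1.666667=6.6667
k=2 src: inc=1.666667, refl=1.666667·-1.000000=-1.6667; V=5.000000+1.666667+-1.666667=5.0000
k=3 load: inc=-1.666667, refl=-1.666667·0.333333=-0.5556; V=6.666667+-1.666667+-0.555556=4.4444
k=4 src: inc=-0.555556, refl=-0.555556·-1.000000=0.5556; V=5.000000+-0.555556+0.555556=5.0000
k=5 load: inc=0.555556, refl=0.555556·0.333333=0.1852; V=4.444444+0.555556+0.185185=5.1852

0 0 source 5.0000
1 4 load 6.6667
2 8 source 5.0000
3 12 load 4.4444
4 16 source 5.0000
5 20 load 5.1852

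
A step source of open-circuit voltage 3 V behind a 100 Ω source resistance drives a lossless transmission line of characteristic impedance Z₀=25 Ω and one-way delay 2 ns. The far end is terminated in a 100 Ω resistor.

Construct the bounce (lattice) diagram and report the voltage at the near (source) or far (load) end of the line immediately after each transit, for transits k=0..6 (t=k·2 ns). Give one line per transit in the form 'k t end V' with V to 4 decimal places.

Γ_L=0.600000, Γ_S=0.600000; launch V₁=3·25/125=0.600000
k=0 src: V=0.6000
k=1 load: inc=0.600000, refl=0.600000·0.600000=0.3600; V=0.000000+0.600000+0.360000=0.9600
k=2 src: inc=0.360000, refl=0.360000·0.600000=0.2160; V=0.600000+0.360000+0.216000=1.1760
k=3 load: inc=0.216000, refl=0.216000·0.600000=0.1296; V=0.960000+0.216000+0.129600=1.3056
k=4 src: inc=0.129600, refl=0.129600·0.600000=0.0778; V=1.176000+0.129600+0.077760=1.3834
k=5 load: inc=0.077760, refl=0.077760·0.600000=0.0467; V=1.305600+0.077760+0.046656=1.4300
k=6 src: inc=0.046656, refl=0.046656·0.600000=0.0280; V=1.383360+0.046656+0.027994=1.4580

0 0 source 0.6000
1 2 load 0.9600
2 4 source 1.1760
3 6 load 1.3056
4 8 source 1.3834
5 10 load 1.4300
6 12 source 1.4580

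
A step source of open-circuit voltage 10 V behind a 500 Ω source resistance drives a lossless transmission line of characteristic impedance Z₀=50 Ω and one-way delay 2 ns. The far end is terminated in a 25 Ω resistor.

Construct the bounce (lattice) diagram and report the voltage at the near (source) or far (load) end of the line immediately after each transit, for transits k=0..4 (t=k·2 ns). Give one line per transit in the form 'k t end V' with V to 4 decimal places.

Γ_L=-0.333333, Γ_S=0.818182; launch V₁=10·50/550=0.909091
k=0 src: V=0.9091
k=1 load: inc=0.909091, refl=0.909091·-0.333333=-0.3030; V=0.000000+0.909091+-0.303030=0.6061
k=2 src: inc=-0.303030, refl=-0.303030·0.818182=-0.2479; V=0.909091+-0.303030+-0.247934=0.3581
k=3 load: inc=-0.247934, refl=-0.247934·-0.333333=0.0826; V=0.606061+-0.247934+0.082645=0.4408
k=4 src: inc=0.082645, refl=0.082645·0.818182=0.0676; V=0.358127+0.082645+0.067618=0.5084

0 0 source 0.9091
1 2 load 0.6061
2 4 source 0.3581
3 6 load 0.4408
4 8 source 0.5084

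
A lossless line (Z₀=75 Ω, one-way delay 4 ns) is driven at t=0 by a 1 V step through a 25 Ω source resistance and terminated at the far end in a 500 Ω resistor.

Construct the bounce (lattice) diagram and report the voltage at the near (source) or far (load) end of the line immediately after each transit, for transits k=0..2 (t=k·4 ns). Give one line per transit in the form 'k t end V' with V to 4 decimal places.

Γ_L=0.739130, Γ_S=-0.500000; launch V₁=1·75/100=0.750000
k=0 src: V=0.7500
k=1 load: inc=0.750000, refl=0.750000·0.739130=0.5543; V=0.000000+0.750000+0.554348=1.3043
k=2 src: inc=0.554348, refl=0.554348·-0.500000=-0.2772; V=0.750000+0.554348+-0.277174=1.0272

0 0 source 0.7500
1 4 load 1.3043
2 8 source 1.0272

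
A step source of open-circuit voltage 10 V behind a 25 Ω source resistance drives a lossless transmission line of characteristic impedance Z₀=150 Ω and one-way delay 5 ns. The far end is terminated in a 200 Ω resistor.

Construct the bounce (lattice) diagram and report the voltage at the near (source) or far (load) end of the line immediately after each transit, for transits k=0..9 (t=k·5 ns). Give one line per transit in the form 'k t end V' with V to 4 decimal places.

0 0 source 8.5714
1 5 load 9.7959
2 10 source 8.9213
3 15 load 8.7963
4 20 source 8.8856
5 25 load 8.8983
6 30 source 8.8892
7 35 load 8.8879
8 40 source 8.8889
9 45 load 8.8890

Γ_L=0.142857, Γ_S=-0.714286; launch V₁=10·150/175=8.571429
k=0 src: V=8.5714
k=1 load: inc=8.571429, refl=8.571429·0.142857=1.2245; V=0.000000+8.571429+1.224490=9.7959
k=2 src: inc=1.224490, refl=1.224490·-0.714286=-0.8746; V=8.571429+1.224490+-0.874636=8.9213
k=3 load: inc=-0.874636, refl=-0.874636·0.142857=-0.1249; V=9.795918+-0.874636+-0.124948=8.7963
k=4 src: inc=-0.124948, refl=-0.124948·-0.714286=0.0892; V=8.921283+-0.124948+0.089249=8.8856
k=5 load: inc=0.089249, refl=0.089249·0.142857=0.0127; V=8.796335+0.089249+0.012750=8.8983
k=6 src: inc=0.012750, refl=0.012750·-0.714286=-0.0091; V=8.885583+0.012750+-0.009107=8.8892
k=7 load: inc=-0.009107, refl=-0.009107·0.142857=-0.0013; V=8.898333+-0.009107+-0.001301=8.8879
k=8 src: inc=-0.001301, refl=-0.001301·-0.714286=0.0009; V=8.889226+-0.001301+0.000929=8.8889
k=9 load: inc=0.000929, refl=0.000929·0.142857=0.0001; V=8.887925+0.000929+0.000133=8.8890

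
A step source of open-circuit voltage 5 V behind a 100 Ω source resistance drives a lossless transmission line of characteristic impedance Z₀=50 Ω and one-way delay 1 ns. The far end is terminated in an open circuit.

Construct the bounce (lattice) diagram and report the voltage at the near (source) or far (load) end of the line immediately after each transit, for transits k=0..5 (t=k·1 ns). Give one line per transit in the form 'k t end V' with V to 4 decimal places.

Γ_L=1.000000, Γ_S=0.333333; launch V₁=5·50/150=1.666667
k=0 src: V=1.6667
k=1 load: inc=1.666667, refl=1.666667·1.000000=1.6667; V=0.000000+1.666667+1.666667=3.3333
k=2 src: inc=1.666667, refl=1.666667·0.333333=0.5556; V=1.666667+1.666667+0.555556=3.8889
k=3 load: inc=0.555556, refl=0.555556·1.000000=0.5556; V=3.333333+0.555556+0.555556=4.4444
k=4 src: inc=0.555556, refl=0.555556·0.333333=0.1852; V=3.888889+0.555556+0.185185=4.6296
k=5 load: inc=0.185185, refl=0.185185·1.000000=0.1852; V=4.444444+0.185185+0.185185=4.8148

0 0 source 1.6667
1 1 load 3.3333
2 2 source 3.8889
3 3 load 4.4444
4 4 source 4.6296
5 5 load 4.8148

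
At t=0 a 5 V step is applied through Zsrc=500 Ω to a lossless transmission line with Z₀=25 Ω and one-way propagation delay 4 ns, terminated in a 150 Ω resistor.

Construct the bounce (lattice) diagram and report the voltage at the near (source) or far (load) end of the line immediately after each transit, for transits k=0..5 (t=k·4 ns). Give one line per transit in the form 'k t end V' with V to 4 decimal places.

Γ_L=0.714286, Γ_S=0.904762; launch V₁=5·25/525=0.238095
k=0 src: V=0.2381
k=1 load: inc=0.238095, refl=0.238095·0.714286=0.1701; V=0.000000+0.238095+0.170068=0.4082
k=2 src: inc=0.170068, refl=0.170068·0.904762=0.1539; V=0.238095+0.170068+0.153871=0.5620
k=3 load: inc=0.153871, refl=0.153871·0.714286=0.1099; V=0.408163+0.153871+0.109908=0.6719
k=4 src: inc=0.109908, refl=0.109908·0.904762=0.0994; V=0.562034+0.109908+0.099440=0.7714
k=5 load: inc=0.099440, refl=0.099440·0.714286=0.0710; V=0.671942+0.099440+0.071029=0.8424

0 0 source 0.2381
1 4 load 0.4082
2 8 source 0.5620
3 12 load 0.6719
4 16 source 0.7714
5 20 load 0.8424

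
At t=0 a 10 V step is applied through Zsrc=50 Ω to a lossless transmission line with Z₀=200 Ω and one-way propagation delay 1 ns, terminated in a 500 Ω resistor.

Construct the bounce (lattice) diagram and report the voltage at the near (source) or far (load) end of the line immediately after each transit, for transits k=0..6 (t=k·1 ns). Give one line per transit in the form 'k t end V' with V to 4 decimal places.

Γ_L=0.428571, Γ_S=-0.600000; launch V₁=10·200/250=8.000000
k=0 src: V=8.0000
k=1 load: inc=8.000000, refl=8.000000·0.428571=3.4286; V=0.000000+8.000000+3.428571=11.4286
k=2 src: inc=3.428571, refl=3.428571·-0.600000=-2.0571; V=8.000000+3.428571+-2.057143=9.3714
k=3 load: inc=-2.057143, refl=-2.057143·0.428571=-0.8816; V=11.428571+-2.057143+-0.881633=8.4898
k=4 src: inc=-0.881633, refl=-0.881633·-0.600000=0.5290; V=9.371429+-0.881633+0.528980=9.0188
k=5 load: inc=0.528980, refl=0.528980·0.428571=0.2267; V=8.489796+0.528980+0.226706=9.2455
k=6 src: inc=0.226706, refl=0.226706·-0.600000=-0.1360; V=9.018776+0.226706+-0.136023=9.1095

0 0 source 8.0000
1 1 load 11.4286
2 2 source 9.3714
3 3 load 8.4898
4 4 source 9.0188
5 5 load 9.2455
6 6 source 9.1095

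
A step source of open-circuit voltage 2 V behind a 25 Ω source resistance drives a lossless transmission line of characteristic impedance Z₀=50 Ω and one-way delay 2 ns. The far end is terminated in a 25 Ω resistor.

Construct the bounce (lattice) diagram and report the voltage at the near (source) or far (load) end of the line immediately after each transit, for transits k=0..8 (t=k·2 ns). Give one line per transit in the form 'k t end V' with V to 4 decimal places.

Γ_L=-0.333333, Γ_S=-0.333333; launch V₁=2·50/75=1.333333
k=0 src: V=1.3333
k=1 load: inc=1.333333, refl=1.333333·-0.333333=-0.4444; V=0.000000+1.333333+-0.444444=0.8889
k=2 src: inc=-0.444444, refl=-0.444444·-0.333333=0.1481; V=1.333333+-0.444444+0.148148=1.0370
k=3 load: inc=0.148148, refl=0.148148·-0.333333=-0.0494; V=0.888889+0.148148+-0.049383=0.9877
k=4 src: inc=-0.049383, refl=-0.049383·-0.333333=0.0165; V=1.037037+-0.049383+0.016461=1.0041
k=5 load: inc=0.016461, refl=0.016461·-0.333333=-0.0055; V=0.987654+0.016461+-0.005487=0.9986
k=6 src: inc=-0.005487, refl=-0.005487·-0.333333=0.0018; V=1.004115+-0.005487+0.001829=1.0005
k=7 load: inc=0.001829, refl=0.001829·-0.333333=-0.0006; V=0.998628+0.001829+-0.000610=0.9998
k=8 src: inc=-0.000610, refl=-0.000610·-0.333333=0.0002; V=1.000457+-0.000610+0.000203=1.0001

0 0 source 1.3333
1 2 load 0.8889
2 4 source 1.0370
3 6 load 0.9877
4 8 source 1.0041
5 10 load 0.9986
6 12 source 1.0005
7 14 load 0.9998
8 16 source 1.0001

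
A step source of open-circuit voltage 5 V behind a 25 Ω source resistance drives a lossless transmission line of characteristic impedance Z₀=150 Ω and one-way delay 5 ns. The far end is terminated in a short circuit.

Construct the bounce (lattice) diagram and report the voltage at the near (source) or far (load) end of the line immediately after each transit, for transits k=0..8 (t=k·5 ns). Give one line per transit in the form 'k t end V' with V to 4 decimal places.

Γ_L=-1.000000, Γ_S=-0.714286; launch V₁=5·150/175=4.285714
k=0 src: V=4.2857
k=1 load: inc=4.285714, refl=4.285714·-1.000000=-4.2857; V=0.000000+4.285714+-4.285714=0.0000
k=2 src: inc=-4.285714, refl=-4.285714·-0.714286=3.0612; V=4.285714+-4.285714+3.061224=3.0612
k=3 load: inc=3.061224, refl=3.061224·-1.000000=-3.0612; V=0.000000+3.061224+-3.061224=0.0000
k=4 src: inc=-3.061224, refl=-3.061224·-0.714286=2.1866; V=3.061224+-3.061224+2.186589=2.1866
k=5 load: inc=2.186589, refl=2.186589·-1.000000=-2.1866; V=0.000000+2.186589+-2.186589=0.0000
k=6 src: inc=-2.186589, refl=-2.186589·-0.714286=1.5618; V=2.186589+-2.186589+1.561849=1.5618
k=7 load: inc=1.561849, refl=1.561849·-1.000000=-1.5618; V=0.000000+1.561849+-1.561849=0.0000
k=8 src: inc=-1.561849, refl=-1.561849·-0.714286=1.1156; V=1.561849+-1.561849+1.115607=1.1156

0 0 source 4.2857
1 5 load 0.0000
2 10 source 3.0612
3 15 load 0.0000
4 20 source 2.1866
5 25 load 0.0000
6 30 source 1.5618
7 35 load 0.0000
8 40 source 1.1156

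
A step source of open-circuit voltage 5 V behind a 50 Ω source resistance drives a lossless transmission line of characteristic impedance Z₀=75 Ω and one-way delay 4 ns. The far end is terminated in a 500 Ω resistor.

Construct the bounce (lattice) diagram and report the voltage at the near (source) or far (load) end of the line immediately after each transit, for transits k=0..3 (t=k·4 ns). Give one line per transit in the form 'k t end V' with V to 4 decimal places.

0 0 source 3.0000
1 4 load 5.2174
2 8 source 4.7739
3 12 load 4.4461

Γ_L=0.739130, Γ_S=-0.200000; launch V₁=5·75/125=3.000000
k=0 src: V=3.0000
k=1 load: inc=3.000000, refl=3.000000·0.739130=2.2174; V=0.000000+3.000000+2.217391=5.2174
k=2 src: inc=2.217391, refl=2.217391·-0.200000=-0.4435; V=3.000000+2.217391+-0.443478=4.7739
k=3 load: inc=-0.443478, refl=-0.443478·0.739130=-0.3278; V=5.217391+-0.443478+-0.327788=4.4461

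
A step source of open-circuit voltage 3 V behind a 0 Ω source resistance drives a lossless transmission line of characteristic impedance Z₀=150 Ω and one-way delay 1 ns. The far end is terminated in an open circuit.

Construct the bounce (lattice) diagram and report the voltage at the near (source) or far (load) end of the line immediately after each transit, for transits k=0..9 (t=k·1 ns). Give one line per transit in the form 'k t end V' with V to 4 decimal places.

0 0 source 3.0000
1 1 load 6.0000
2 2 source 3.0000
3 3 load 0.0000
4 4 source 3.0000
5 5 load 6.0000
6 6 source 3.0000
7 7 load 0.0000
8 8 source 3.0000
9 9 load 6.0000

Γ_L=1.000000, Γ_S=-1.000000; launch V₁=3·150/150=3.000000
k=0 src: V=3.0000
k=1 load: inc=3.000000, refl=3.000000·1.000000=3.0000; V=0.000000+3.000000+3.000000=6.0000
k=2 src: inc=3.000000, refl=3.000000·-1.000000=-3.0000; V=3.000000+3.000000+-3.000000=3.0000
k=3 load: inc=-3.000000, refl=-3.000000·1.000000=-3.0000; V=6.000000+-3.000000+-3.000000=0.0000
k=4 src: inc=-3.000000, refl=-3.000000·-1.000000=3.0000; V=3.000000+-3.000000+3.000000=3.0000
k=5 load: inc=3.000000, refl=3.000000·1.000000=3.0000; V=0.000000+3.000000+3.000000=6.0000
k=6 src: inc=3.000000, refl=3.000000·-1.000000=-3.0000; V=3.000000+3.000000+-3.000000=3.0000
k=7 load: inc=-3.000000, refl=-3.000000·1.000000=-3.0000; V=6.000000+-3.000000+-3.000000=0.0000
k=8 src: inc=-3.000000, refl=-3.000000·-1.000000=3.0000; V=3.000000+-3.000000+3.000000=3.0000
k=9 load: inc=3.000000, refl=3.000000·1.000000=3.0000; V=0.000000+3.000000+3.000000=6.0000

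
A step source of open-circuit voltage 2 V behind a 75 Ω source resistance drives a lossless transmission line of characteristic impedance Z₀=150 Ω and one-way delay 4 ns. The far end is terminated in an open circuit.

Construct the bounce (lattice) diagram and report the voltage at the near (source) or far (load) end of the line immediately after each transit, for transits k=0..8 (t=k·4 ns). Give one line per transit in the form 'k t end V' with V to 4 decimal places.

0 0 source 1.3333
1 4 load 2.6667
2 8 source 2.2222
3 12 load 1.7778
4 16 source 1.9259
5 20 load 2.0741
6 24 source 2.0247
7 28 load 1.9753
8 32 source 1.9918

Γ_L=1.000000, Γ_S=-0.333333; launch V₁=2·150/225=1.333333
k=0 src: V=1.3333
k=1 load: inc=1.333333, refl=1.333333·1.000000=1.3333; V=0.000000+1.333333+1.333333=2.6667
k=2 src: inc=1.333333, refl=1.333333·-0.333333=-0.4444; V=1.333333+1.333333+-0.444444=2.2222
k=3 load: inc=-0.444444, refl=-0.444444·1.000000=-0.4444; V=2.666667+-0.444444+-0.444444=1.7778
k=4 src: inc=-0.444444, refl=-0.444444·-0.333333=0.1481; V=2.222222+-0.444444+0.148148=1.9259
k=5 load: inc=0.148148, refl=0.148148·1.000000=0.1481; V=1.777778+0.148148+0.148148=2.0741
k=6 src: inc=0.148148, refl=0.148148·-0.333333=-0.0494; V=1.925926+0.148148+-0.049383=2.0247
k=7 load: inc=-0.049383, refl=-0.049383·1.000000=-0.0494; V=2.074074+-0.049383+-0.049383=1.9753
k=8 src: inc=-0.049383, refl=-0.049383·-0.333333=0.0165; V=2.024691+-0.049383+0.016461=1.9918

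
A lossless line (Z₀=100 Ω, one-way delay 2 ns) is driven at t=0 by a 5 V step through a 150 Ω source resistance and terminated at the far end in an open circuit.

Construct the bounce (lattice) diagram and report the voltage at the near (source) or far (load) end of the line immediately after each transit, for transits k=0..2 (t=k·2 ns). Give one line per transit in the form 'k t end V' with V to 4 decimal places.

Γ_L=1.000000, Γ_S=0.200000; launch V₁=5·100/250=2.000000
k=0 src: V=2.0000
k=1 load: inc=2.000000, refl=2.000000·1.000000=2.0000; V=0.000000+2.000000+2.000000=4.0000
k=2 src: inc=2.000000, refl=2.000000·0.200000=0.4000; V=2.000000+2.000000+0.400000=4.4000

0 0 source 2.0000
1 2 load 4.0000
2 4 source 4.4000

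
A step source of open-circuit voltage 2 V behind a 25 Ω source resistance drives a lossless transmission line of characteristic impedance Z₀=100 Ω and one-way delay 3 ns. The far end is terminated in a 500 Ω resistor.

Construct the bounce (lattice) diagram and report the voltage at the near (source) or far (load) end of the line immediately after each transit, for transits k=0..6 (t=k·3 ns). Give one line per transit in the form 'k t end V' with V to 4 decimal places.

0 0 source 1.6000
1 3 load 2.6667
2 6 source 2.0267
3 9 load 1.6000
4 12 source 1.8560
5 15 load 2.0267
6 18 source 1.9243

Γ_L=0.666667, Γ_S=-0.600000; launch V₁=2·100/125=1.600000
k=0 src: V=1.6000
k=1 load: inc=1.600000, refl=1.600000·0.666667=1.0667; V=0.000000+1.600000+1.066667=2.6667
k=2 src: inc=1.066667, refl=1.066667·-0.600000=-0.6400; V=1.600000+1.066667+-0.640000=2.0267
k=3 load: inc=-0.640000, refl=-0.640000·0.666667=-0.4267; V=2.666667+-0.640000+-0.426667=1.6000
k=4 src: inc=-0.426667, refl=-0.426667·-0.600000=0.2560; V=2.026667+-0.426667+0.256000=1.8560
k=5 load: inc=0.256000, refl=0.256000·0.666667=0.1707; V=1.600000+0.256000+0.170667=2.0267
k=6 src: inc=0.170667, refl=0.170667·-0.600000=-0.1024; V=1.856000+0.170667+-0.102400=1.9243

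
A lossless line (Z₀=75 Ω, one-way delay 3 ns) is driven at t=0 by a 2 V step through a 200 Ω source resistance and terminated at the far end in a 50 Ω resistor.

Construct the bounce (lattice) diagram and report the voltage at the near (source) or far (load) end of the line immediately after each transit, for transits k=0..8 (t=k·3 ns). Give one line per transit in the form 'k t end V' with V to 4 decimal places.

Γ_L=-0.200000, Γ_S=0.454545; launch V₁=2·75/275=0.545455
k=0 src: V=0.5455
k=1 load: inc=0.545455, refl=0.545455·-0.200000=-0.1091; V=0.000000+0.545455+-0.109091=0.4364
k=2 src: inc=-0.109091, refl=-0.109091·0.454545=-0.0496; V=0.545455+-0.109091+-0.049587=0.3868
k=3 load: inc=-0.049587, refl=-0.049587·-0.200000=0.0099; V=0.436364+-0.049587+0.009917=0.3967
k=4 src: inc=0.009917, refl=0.009917·0.454545=0.0045; V=0.386777+0.009917+0.004508=0.4012
k=5 load: inc=0.004508, refl=0.004508·-0.200000=-0.0009; V=0.396694+0.004508+-0.000902=0.4003
k=6 src: inc=-0.000902, refl=-0.000902·0.454545=-0.0004; V=0.401202+-0.000902+-0.000410=0.3999
k=7 load: inc=-0.000410, refl=-0.000410·-0.200000=0.0001; V=0.400301+-0.000410+0.000082=0.4000
k=8 src: inc=0.000082, refl=0.000082·0.454545=0.0000; V=0.399891+0.000082+0.000037=0.4000

0 0 source 0.5455
1 3 load 0.4364
2 6 source 0.3868
3 9 load 0.3967
4 12 source 0.4012
5 15 load 0.4003
6 18 source 0.3999
7 21 load 0.4000
8 24 source 0.4000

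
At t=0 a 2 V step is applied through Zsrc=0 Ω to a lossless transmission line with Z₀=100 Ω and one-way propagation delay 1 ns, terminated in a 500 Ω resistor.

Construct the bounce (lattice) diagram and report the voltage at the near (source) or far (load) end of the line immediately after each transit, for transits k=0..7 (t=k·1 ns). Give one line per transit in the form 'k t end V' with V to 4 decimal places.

0 0 source 2.0000
1 1 load 3.3333
2 2 source 2.0000
3 3 load 1.1111
4 4 source 2.0000
5 5 load 2.5926
6 6 source 2.0000
7 7 load 1.6049

Γ_L=0.666667, Γ_S=-1.000000; launch V₁=2·100/100=2.000000
k=0 src: V=2.0000
k=1 load: inc=2.000000, refl=2.000000·0.666667=1.3333; V=0.000000+2.000000+1.333333=3.3333
k=2 src: inc=1.333333, refl=1.333333·-1.000000=-1.3333; V=2.000000+1.333333+-1.333333=2.0000
k=3 load: inc=-1.333333, refl=-1.333333·0.666667=-0.8889; V=3.333333+-1.333333+-0.888889=1.1111
k=4 src: inc=-0.888889, refl=-0.888889·-1.000000=0.8889; V=2.000000+-0.888889+0.888889=2.0000
k=5 load: inc=0.888889, refl=0.888889·0.666667=0.5926; V=1.111111+0.888889+0.592593=2.5926
k=6 src: inc=0.592593, refl=0.592593·-1.000000=-0.5926; V=2.000000+0.592593+-0.592593=2.0000
k=7 load: inc=-0.592593, refl=-0.592593·0.666667=-0.3951; V=2.592593+-0.592593+-0.395062=1.6049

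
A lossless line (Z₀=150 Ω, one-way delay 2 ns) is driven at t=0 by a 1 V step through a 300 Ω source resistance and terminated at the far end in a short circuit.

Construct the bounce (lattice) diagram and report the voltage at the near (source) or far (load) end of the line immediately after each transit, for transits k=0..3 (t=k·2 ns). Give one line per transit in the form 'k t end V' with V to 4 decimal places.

0 0 source 0.3333
1 2 load 0.0000
2 4 source -0.1111
3 6 load 0.0000

Γ_L=-1.000000, Γ_S=0.333333; launch V₁=1·150/450=0.333333
k=0 src: V=0.3333
k=1 load: inc=0.333333, refl=0.333333·-1.000000=-0.3333; V=0.000000+0.333333+-0.333333=0.0000
k=2 src: inc=-0.333333, refl=-0.333333·0.333333=-0.1111; V=0.333333+-0.333333+-0.111111=-0.1111
k=3 load: inc=-0.111111, refl=-0.111111·-1.000000=0.1111; V=0.000000+-0.111111+0.111111=0.0000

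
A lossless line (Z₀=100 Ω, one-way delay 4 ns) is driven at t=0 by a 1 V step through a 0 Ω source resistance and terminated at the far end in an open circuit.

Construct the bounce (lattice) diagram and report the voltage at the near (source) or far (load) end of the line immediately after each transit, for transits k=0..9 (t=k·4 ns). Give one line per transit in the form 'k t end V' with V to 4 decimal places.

0 0 source 1.0000
1 4 load 2.0000
2 8 source 1.0000
3 12 load 0.0000
4 16 source 1.0000
5 20 load 2.0000
6 24 source 1.0000
7 28 load 0.0000
8 32 source 1.0000
9 36 load 2.0000

Γ_L=1.000000, Γ_S=-1.000000; launch V₁=1·100/100=1.000000
k=0 src: V=1.0000
k=1 load: inc=1.000000, refl=1.000000·1.000000=1.0000; V=0.000000+1.000000+1.000000=2.0000
k=2 src: inc=1.000000, refl=1.000000·-1.000000=-1.0000; V=1.000000+1.000000+-1.000000=1.0000
k=3 load: inc=-1.000000, refl=-1.000000·1.000000=-1.0000; V=2.000000+-1.000000+-1.000000=0.0000
k=4 src: inc=-1.000000, refl=-1.000000·-1.000000=1.0000; V=1.000000+-1.000000+1.000000=1.0000
k=5 load: inc=1.000000, refl=1.000000·1.000000=1.0000; V=0.000000+1.000000+1.000000=2.0000
k=6 src: inc=1.000000, refl=1.000000·-1.000000=-1.0000; V=1.000000+1.000000+-1.000000=1.0000
k=7 load: inc=-1.000000, refl=-1.000000·1.000000=-1.0000; V=2.000000+-1.000000+-1.000000=0.0000
k=8 src: inc=-1.000000, refl=-1.000000·-1.000000=1.0000; V=1.000000+-1.000000+1.000000=1.0000
k=9 load: inc=1.000000, refl=1.000000·1.000000=1.0000; V=0.000000+1.000000+1.000000=2.0000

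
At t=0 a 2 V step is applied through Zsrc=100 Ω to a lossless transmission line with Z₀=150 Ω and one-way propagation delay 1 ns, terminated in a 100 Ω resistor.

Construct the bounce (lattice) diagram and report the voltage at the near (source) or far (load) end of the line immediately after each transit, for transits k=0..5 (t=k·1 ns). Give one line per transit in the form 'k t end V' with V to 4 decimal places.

0 0 source 1.2000
1 1 load 0.9600
2 2 source 1.0080
3 3 load 0.9984
4 4 source 1.0003
5 5 load 0.9999

Γ_L=-0.200000, Γ_S=-0.200000; launch V₁=2·150/250=1.200000
k=0 src: V=1.2000
k=1 load: inc=1.200000, refl=1.200000·-0.200000=-0.2400; V=0.000000+1.200000+-0.240000=0.9600
k=2 src: inc=-0.240000, refl=-0.240000·-0.200000=0.0480; V=1.200000+-0.240000+0.048000=1.0080
k=3 load: inc=0.048000, refl=0.048000·-0.200000=-0.0096; V=0.960000+0.048000+-0.009600=0.9984
k=4 src: inc=-0.009600, refl=-0.009600·-0.200000=0.0019; V=1.008000+-0.009600+0.001920=1.0003
k=5 load: inc=0.001920, refl=0.001920·-0.200000=-0.0004; V=0.998400+0.001920+-0.000384=0.9999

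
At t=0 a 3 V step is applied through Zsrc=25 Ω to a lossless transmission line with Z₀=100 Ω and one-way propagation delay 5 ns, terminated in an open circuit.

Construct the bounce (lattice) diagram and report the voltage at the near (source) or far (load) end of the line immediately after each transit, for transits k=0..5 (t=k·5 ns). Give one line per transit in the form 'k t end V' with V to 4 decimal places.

Γ_L=1.000000, Γ_S=-0.600000; launch V₁=3·100/125=2.400000
k=0 src: V=2.4000
k=1 load: inc=2.400000, refl=2.400000·1.000000=2.4000; V=0.000000+2.400000+2.400000=4.8000
k=2 src: inc=2.400000, refl=2.400000·-0.600000=-1.4400; V=2.400000+2.400000+-1.440000=3.3600
k=3 load: inc=-1.440000, refl=-1.440000·1.000000=-1.4400; V=4.800000+-1.440000+-1.440000=1.9200
k=4 src: inc=-1.440000, refl=-1.440000·-0.600000=0.8640; V=3.360000+-1.440000+0.864000=2.7840
k=5 load: inc=0.864000, refl=0.864000·1.000000=0.8640; V=1.920000+0.864000+0.864000=3.6480

0 0 source 2.4000
1 5 load 4.8000
2 10 source 3.3600
3 15 load 1.9200
4 20 source 2.7840
5 25 load 3.6480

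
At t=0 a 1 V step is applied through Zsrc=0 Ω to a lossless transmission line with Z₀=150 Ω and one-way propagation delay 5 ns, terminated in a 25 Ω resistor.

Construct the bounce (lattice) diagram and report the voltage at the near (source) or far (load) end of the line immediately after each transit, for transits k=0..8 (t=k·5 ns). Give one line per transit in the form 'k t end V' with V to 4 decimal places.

0 0 source 1.0000
1 5 load 0.2857
2 10 source 1.0000
3 15 load 0.4898
4 20 source 1.0000
5 25 load 0.6356
6 30 source 1.0000
7 35 load 0.7397
8 40 source 1.0000

Γ_L=-0.714286, Γ_S=-1.000000; launch V₁=1·150/150=1.000000
k=0 src: V=1.0000
k=1 load: inc=1.000000, refl=1.000000·-0.714286=-0.7143; V=0.000000+1.000000+-0.714286=0.2857
k=2 src: inc=-0.714286, refl=-0.714286·-1.000000=0.7143; V=1.000000+-0.714286+0.714286=1.0000
k=3 load: inc=0.714286, refl=0.714286·-0.714286=-0.5102; V=0.285714+0.714286+-0.510204=0.4898
k=4 src: inc=-0.510204, refl=-0.510204·-1.000000=0.5102; V=1.000000+-0.510204+0.510204=1.0000
k=5 load: inc=0.510204, refl=0.510204·-0.714286=-0.3644; V=0.489796+0.510204+-0.364431=0.6356
k=6 src: inc=-0.364431, refl=-0.364431·-1.000000=0.3644; V=1.000000+-0.364431+0.364431=1.0000
k=7 load: inc=0.364431, refl=0.364431·-0.714286=-0.2603; V=0.635569+0.364431+-0.260308=0.7397
k=8 src: inc=-0.260308, refl=-0.260308·-1.000000=0.2603; V=1.000000+-0.260308+0.260308=1.0000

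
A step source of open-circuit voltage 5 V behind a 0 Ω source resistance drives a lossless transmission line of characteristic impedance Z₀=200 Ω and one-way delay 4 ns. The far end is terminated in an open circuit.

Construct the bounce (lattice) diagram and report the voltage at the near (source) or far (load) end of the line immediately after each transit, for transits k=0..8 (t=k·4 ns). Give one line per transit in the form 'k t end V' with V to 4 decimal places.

Γ_L=1.000000, Γ_S=-1.000000; launch V₁=5·200/200=5.000000
k=0 src: V=5.0000
k=1 load: inc=5.000000, refl=5.000000·1.000000=5.0000; V=0.000000+5.000000+5.000000=10.0000
k=2 src: inc=5.000000, refl=5.000000·-1.000000=-5.0000; V=5.000000+5.000000+-5.000000=5.0000
k=3 load: inc=-5.000000, refl=-5.000000·1.000000=-5.0000; V=10.000000+-5.000000+-5.000000=0.0000
k=4 src: inc=-5.000000, refl=-5.000000·-1.000000=5.0000; V=5.000000+-5.000000+5.000000=5.0000
k=5 load: inc=5.000000, refl=5.000000·1.000000=5.0000; V=0.000000+5.000000+5.000000=10.0000
k=6 src: inc=5.000000, refl=5.000000·-1.000000=-5.0000; V=5.000000+5.000000+-5.000000=5.0000
k=7 load: inc=-5.000000, refl=-5.000000·1.000000=-5.0000; V=10.000000+-5.000000+-5.000000=0.0000
k=8 src: inc=-5.000000, refl=-5.000000·-1.000000=5.0000; V=5.000000+-5.000000+5.000000=5.0000

0 0 source 5.0000
1 4 load 10.0000
2 8 source 5.0000
3 12 load 0.0000
4 16 source 5.0000
5 20 load 10.0000
6 24 source 5.0000
7 28 load 0.0000
8 32 source 5.0000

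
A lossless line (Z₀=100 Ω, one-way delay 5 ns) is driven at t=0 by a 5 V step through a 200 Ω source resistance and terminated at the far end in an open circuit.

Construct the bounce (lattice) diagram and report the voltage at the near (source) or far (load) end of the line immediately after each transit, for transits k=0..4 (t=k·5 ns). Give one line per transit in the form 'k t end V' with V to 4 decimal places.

0 0 source 1.6667
1 5 load 3.3333
2 10 source 3.8889
3 15 load 4.4444
4 20 source 4.6296

Γ_L=1.000000, Γ_S=0.333333; launch V₁=5·100/300=1.666667
k=0 src: V=1.6667
k=1 load: inc=1.666667, refl=1.666667·1.000000=1.6667; V=0.000000+1.666667+1.666667=3.3333
k=2 src: inc=1.666667, refl=1.666667·0.333333=0.5556; V=1.666667+1.666667+0.555556=3.8889
k=3 load: inc=0.555556, refl=0.555556·1.000000=0.5556; V=3.333333+0.555556+0.555556=4.4444
k=4 src: inc=0.555556, refl=0.555556·0.333333=0.1852; V=3.888889+0.555556+0.185185=4.6296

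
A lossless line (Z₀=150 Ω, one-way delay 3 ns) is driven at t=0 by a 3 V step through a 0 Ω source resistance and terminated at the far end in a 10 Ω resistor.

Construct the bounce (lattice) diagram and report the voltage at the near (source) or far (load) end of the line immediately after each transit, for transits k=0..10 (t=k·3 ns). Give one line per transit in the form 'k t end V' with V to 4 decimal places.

0 0 source 3.0000
1 3 load 0.3750
2 6 source 3.0000
3 9 load 0.7031
4 12 source 3.0000
5 15 load 0.9902
6 18 source 3.0000
7 21 load 1.2415
8 24 source 3.0000
9 27 load 1.4613
10 30 source 3.0000

Γ_L=-0.875000, Γ_S=-1.000000; launch V₁=3·150/150=3.000000
k=0 src: V=3.0000
k=1 load: inc=3.000000, refl=3.000000·-0.875000=-2.6250; V=0.000000+3.000000+-2.625000=0.3750
k=2 src: inc=-2.625000, refl=-2.625000·-1.000000=2.6250; V=3.000000+-2.625000+2.625000=3.0000
k=3 load: inc=2.625000, refl=2.625000·-0.875000=-2.2969; V=0.375000+2.625000+-2.296875=0.7031
k=4 src: inc=-2.296875, refl=-2.296875·-1.000000=2.2969; V=3.000000+-2.296875+2.296875=3.0000
k=5 load: inc=2.296875, refl=2.296875·-0.875000=-2.0098; V=0.703125+2.296875+-2.009766=0.9902
k=6 src: inc=-2.009766, refl=-2.009766·-1.000000=2.0098; V=3.000000+-2.009766+2.009766=3.0000
k=7 load: inc=2.009766, refl=2.009766·-0.875000=-1.7585; V=0.990234+2.009766+-1.758545=1.2415
k=8 src: inc=-1.758545, refl=-1.758545·-1.000000=1.7585; V=3.000000+-1.758545+1.758545=3.0000
k=9 load: inc=1.758545, refl=1.758545·-0.875000=-1.5387; V=1.241455+1.758545+-1.538727=1.4613
k=10 src: inc=-1.538727, refl=-1.538727·-1.000000=1.5387; V=3.000000+-1.538727+1.538727=3.0000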